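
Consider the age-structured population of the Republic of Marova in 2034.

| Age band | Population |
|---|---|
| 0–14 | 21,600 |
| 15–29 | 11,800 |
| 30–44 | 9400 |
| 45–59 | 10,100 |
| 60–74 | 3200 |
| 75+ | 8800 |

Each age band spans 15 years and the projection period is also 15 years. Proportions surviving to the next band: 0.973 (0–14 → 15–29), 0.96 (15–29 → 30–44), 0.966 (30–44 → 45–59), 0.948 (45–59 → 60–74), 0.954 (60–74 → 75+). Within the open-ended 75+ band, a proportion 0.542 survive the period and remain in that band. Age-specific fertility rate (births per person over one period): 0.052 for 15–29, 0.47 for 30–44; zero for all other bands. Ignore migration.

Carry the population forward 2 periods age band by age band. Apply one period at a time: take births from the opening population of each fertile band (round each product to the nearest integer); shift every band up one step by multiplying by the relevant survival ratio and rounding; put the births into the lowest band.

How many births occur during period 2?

(Groups numbered youngest = 1 to oldest = 6.)
[period 1]
Births: 11800 * 0.052 = 614  |  9400 * 0.47 = 4418 → 5032
Group 2: 21600 * 0.973 = 21017
Group 3: 11800 * 0.96 = 11328
Group 4: 9400 * 0.966 = 9080
Group 5: 10100 * 0.948 = 9575
Group 6: 3200 * 0.954 + 8800 * 0.542 = 3053 + 4770 = 7823
Giving 5032 / 21017 / 11328 / 9080 / 9575 / 7823.
[period 2]
Births: 21017 * 0.052 = 1093  |  11328 * 0.47 = 5324 → 6417
Group 2: 5032 * 0.973 = 4896
Group 3: 21017 * 0.96 = 20176
Group 4: 11328 * 0.966 = 10943
Group 5: 9080 * 0.948 = 8608
Group 6: 9575 * 0.954 + 7823 * 0.542 = 9135 + 4240 = 13375
Giving 6417 / 4896 / 20176 / 10943 / 8608 / 13375.

6417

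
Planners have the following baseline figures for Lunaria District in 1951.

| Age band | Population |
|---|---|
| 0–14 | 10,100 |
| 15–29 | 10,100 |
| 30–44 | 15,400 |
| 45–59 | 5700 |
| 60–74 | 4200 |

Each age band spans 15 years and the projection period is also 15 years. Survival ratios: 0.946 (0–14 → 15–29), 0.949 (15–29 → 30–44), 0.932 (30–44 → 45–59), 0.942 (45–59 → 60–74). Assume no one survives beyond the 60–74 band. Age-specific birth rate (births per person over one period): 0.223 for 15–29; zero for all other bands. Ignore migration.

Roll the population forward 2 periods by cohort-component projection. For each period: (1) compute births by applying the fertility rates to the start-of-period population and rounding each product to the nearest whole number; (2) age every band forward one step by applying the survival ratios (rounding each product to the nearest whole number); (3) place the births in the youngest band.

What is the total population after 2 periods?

35783

[period 1]
Births: 10100 * 0.223 = 2252
15–29: 10100 * 0.946 = 9555
30–44: 10100 * 0.949 = 9585
45–59: 15400 * 0.932 = 14353
60–74: 5700 * 0.942 = 5369
Giving 2252 / 9555 / 9585 / 14353 / 5369.
[period 2]
Births: 9555 * 0.223 = 2131
15–29: 2252 * 0.946 = 2130
30–44: 9555 * 0.949 = 9068
45–59: 9585 * 0.932 = 8933
60–74: 14353 * 0.942 = 13521
Giving 2131 / 2130 / 9068 / 8933 / 13521.
Total after period 2: 2131 + 2130 + 9068 + 8933 + 13521 = 35783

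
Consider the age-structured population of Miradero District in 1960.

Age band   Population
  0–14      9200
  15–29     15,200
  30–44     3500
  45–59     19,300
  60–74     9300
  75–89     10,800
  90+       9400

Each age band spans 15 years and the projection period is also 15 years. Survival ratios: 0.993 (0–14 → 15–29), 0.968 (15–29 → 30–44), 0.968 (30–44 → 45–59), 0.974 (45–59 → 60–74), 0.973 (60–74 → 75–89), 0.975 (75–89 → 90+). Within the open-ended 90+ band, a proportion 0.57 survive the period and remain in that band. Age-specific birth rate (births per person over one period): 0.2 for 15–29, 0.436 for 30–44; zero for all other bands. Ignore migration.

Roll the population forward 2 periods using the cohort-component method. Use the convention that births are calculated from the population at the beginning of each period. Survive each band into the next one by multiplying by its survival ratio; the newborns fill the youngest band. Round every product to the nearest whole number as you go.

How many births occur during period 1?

4566

Numbering the groups 1..7 from youngest to oldest:
[period 1]
Births: 15200 × 0.2 = 3040  |  3500 × 0.436 = 1526 — total 4566
Group 2: 9200 × 0.993 = 9136
Group 3: 15200 × 0.968 = 14714
Group 4: 3500 × 0.968 = 3388
Group 5: 19300 × 0.974 = 18798
Group 6: 9300 × 0.973 = 9049
Group 7: 10800 × 0.975 + 9400 × 0.57 = 10530 + 5358 = 15888
→ [4566, 9136, 14714, 3388, 18798, 9049, 15888]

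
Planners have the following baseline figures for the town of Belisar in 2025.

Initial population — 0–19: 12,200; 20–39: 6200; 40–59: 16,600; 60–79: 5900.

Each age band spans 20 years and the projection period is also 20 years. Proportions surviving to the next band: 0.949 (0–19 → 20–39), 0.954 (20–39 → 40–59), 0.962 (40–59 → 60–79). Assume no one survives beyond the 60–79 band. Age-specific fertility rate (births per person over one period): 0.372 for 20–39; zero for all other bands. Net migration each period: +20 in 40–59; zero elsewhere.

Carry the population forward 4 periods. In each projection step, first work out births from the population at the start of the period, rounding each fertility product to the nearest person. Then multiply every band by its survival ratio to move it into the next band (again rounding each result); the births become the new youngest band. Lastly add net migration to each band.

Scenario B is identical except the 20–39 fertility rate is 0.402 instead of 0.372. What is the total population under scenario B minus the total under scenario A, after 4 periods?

Numbering the bands 1..4 from youngest to oldest:
— Period 1 —
Births: 6200 × 0.372 = 2306
Band 2: 12200 × 0.949 = 11578
Band 3: 6200 × 0.954 = 5915
Band 4: 16600 × 0.962 = 15969
Net migration: Band 3 + 20 → 5935
End of period: [2306, 11578, 5935, 15969]
— Period 2 —
Births: 11578 × 0.372 = 4307
Band 2: 2306 × 0.949 = 2188
Band 3: 11578 × 0.954 = 11045
Band 4: 5935 × 0.962 = 5709
Net migration: Band 3 + 20 → 11065
End of period: [4307, 2188, 11065, 5709]
— Period 3 —
Births: 2188 × 0.372 = 814
Band 2: 4307 × 0.949 = 4087
Band 3: 2188 × 0.954 = 2087
Band 4: 11065 × 0.962 = 10645
Net migration: Band 3 + 20 → 2107
End of period: [814, 4087, 2107, 10645]
— Period 4 —
Births: 4087 × 0.372 = 1520
Band 2: 814 × 0.949 = 772
Band 3: 4087 × 0.954 = 3899
Band 4: 2107 × 0.962 = 2027
Net migration: Band 3 + 20 → 3919
End of period: [1520, 772, 3919, 2027]
Scenario A total after 4 periods: 8238
Scenario B projection —
— Period 1 —
Births: 6200 × 0.402 = 2492
Band 2: 12200 × 0.949 = 11578
Band 3: 6200 × 0.954 = 5915
Band 4: 16600 × 0.962 = 15969
Net migration: Band 3 + 20 → 5935
End of period: [2492, 11578, 5935, 15969]
— Period 2 —
Births: 11578 × 0.402 = 4654
Band 2: 2492 × 0.949 = 2365
Band 3: 11578 × 0.954 = 11045
Band 4: 5935 × 0.962 = 5709
Net migration: Band 3 + 20 → 11065
End of period: [4654, 2365, 11065, 5709]
— Period 3 —
Births: 2365 × 0.402 = 951
Band 2: 4654 × 0.949 = 4417
Band 3: 2365 × 0.954 = 2256
Band 4: 11065 × 0.962 = 10645
Net migration: Band 3 + 20 → 2276
End of period: [951, 4417, 2276, 10645]
— Period 4 —
Births: 4417 × 0.402 = 1776
Band 2: 951 × 0.949 = 902
Band 3: 4417 × 0.954 = 4214
Band 4: 2276 × 0.962 = 2190
Net migration: Band 3 + 20 → 4234
End of period: [1776, 902, 4234, 2190]
Scenario B total after 4 periods: 9102
Difference B − A = 9102 − 8238 = 864

864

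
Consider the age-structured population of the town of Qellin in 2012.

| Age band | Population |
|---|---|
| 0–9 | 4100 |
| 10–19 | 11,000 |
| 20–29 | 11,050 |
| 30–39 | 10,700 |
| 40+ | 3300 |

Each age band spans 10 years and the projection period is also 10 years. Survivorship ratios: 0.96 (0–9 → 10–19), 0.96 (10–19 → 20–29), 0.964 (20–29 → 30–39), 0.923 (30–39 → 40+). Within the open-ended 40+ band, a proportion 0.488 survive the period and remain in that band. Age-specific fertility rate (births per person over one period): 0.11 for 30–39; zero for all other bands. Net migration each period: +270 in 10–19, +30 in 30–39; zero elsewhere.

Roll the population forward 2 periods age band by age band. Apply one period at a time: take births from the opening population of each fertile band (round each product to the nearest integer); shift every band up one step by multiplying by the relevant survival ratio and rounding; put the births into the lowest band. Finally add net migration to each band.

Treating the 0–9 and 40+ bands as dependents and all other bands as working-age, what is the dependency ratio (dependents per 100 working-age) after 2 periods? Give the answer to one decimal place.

106.3

(Bands numbered youngest = 1 to oldest = 5.)
After projecting period 1:
Births: 10700 * 0.11 = 1177
Band 2: 4100 * 0.96 = 3936
Band 3: 11000 * 0.96 = 10560
Band 4: 11050 * 0.964 = 10652
Band 5: 10700 * 0.923 + 3300 * 0.488 = 9876 + 1610 = 11486
Net migration: Band 2 + 270 → 4206; Band 4 + 30 → 10682
Population now: 0–9=1177, 10–19=4206, 20–29=10560, 30–39=10682, 40+=11486
After projecting period 2:
Births: 10682 * 0.11 = 1175
Band 2: 1177 * 0.96 = 1130
Band 3: 4206 * 0.96 = 4038
Band 4: 10560 * 0.964 = 10180
Band 5: 10682 * 0.923 + 11486 * 0.488 = 9859 + 5605 = 15464
Net migration: Band 2 + 270 → 1400; Band 4 + 30 → 10210
Population now: 0–9=1175, 10–19=1400, 20–29=4038, 30–39=10210, 40+=15464
Dependents (band 0–9 + band 40+) = 1175 + 15464 = 16639; working-age = 15648; ratio = 16639/15648 × 100 = 106.3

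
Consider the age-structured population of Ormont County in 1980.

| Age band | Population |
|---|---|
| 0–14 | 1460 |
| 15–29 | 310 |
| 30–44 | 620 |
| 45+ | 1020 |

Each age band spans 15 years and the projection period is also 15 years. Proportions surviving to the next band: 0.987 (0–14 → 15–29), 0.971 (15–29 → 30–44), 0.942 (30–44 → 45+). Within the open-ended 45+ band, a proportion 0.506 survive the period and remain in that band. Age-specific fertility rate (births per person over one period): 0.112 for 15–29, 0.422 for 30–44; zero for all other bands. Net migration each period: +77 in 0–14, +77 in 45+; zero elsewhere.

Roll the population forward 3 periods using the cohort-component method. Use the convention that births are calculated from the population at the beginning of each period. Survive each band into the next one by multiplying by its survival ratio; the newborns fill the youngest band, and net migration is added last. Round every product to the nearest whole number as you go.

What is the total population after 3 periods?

3305

Period 1.
Births: 310 × 0.112 = 35, 620 × 0.422 = 262 — total 297
15–29: 1460 × 0.987 = 1441
30–44: 310 × 0.971 = 301
45+: 620 × 0.942 + 1020 × 0.506 = 584 + 516 = 1100
Net migration: 0–14 + 77 → 374; 45+ + 77 → 1177
End of period: [374, 1441, 301, 1177]
Period 2.
Births: 1441 × 0.112 = 161, 301 × 0.422 = 127 — total 288
15–29: 374 × 0.987 = 369
30–44: 1441 × 0.971 = 1399
45+: 301 × 0.942 + 1177 × 0.506 = 284 + 596 = 880
Net migration: 0–14 + 77 → 365; 45+ + 77 → 957
End of period: [365, 369, 1399, 957]
Period 3.
Births: 369 × 0.112 = 41, 1399 × 0.422 = 590 — total 631
15–29: 365 × 0.987 = 360
30–44: 369 × 0.971 = 358
45+: 1399 × 0.942 + 957 × 0.506 = 1318 + 484 = 1802
Net migration: 0–14 + 77 → 708; 45+ + 77 → 1879
End of period: [708, 360, 358, 1879]
Total after period 3: 708 + 360 + 358 + 1879 = 3305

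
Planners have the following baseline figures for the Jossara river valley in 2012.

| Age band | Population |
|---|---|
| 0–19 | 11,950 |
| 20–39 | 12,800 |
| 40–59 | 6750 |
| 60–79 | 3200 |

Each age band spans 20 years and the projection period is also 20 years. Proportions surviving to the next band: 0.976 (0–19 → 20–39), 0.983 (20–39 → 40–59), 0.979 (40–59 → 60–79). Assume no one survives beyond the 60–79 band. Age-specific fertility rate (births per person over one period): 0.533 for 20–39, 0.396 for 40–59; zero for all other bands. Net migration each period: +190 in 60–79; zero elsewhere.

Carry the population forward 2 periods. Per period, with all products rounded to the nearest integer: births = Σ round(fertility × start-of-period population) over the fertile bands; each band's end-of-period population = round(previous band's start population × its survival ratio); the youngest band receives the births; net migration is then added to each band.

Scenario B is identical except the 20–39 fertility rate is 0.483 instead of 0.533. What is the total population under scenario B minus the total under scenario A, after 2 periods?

Period 1:
Births: 12800 × 0.533 = 6822  |  6750 × 0.396 = 2673 — total 9495
20–39: 11950 × 0.976 = 11663
40–59: 12800 × 0.983 = 12582
60–79: 6750 × 0.979 = 6608
Net migration: 60–79 + 190 → 6798
→ [9495, 11663, 12582, 6798]
Period 2:
Births: 11663 × 0.533 = 6216  |  12582 × 0.396 = 4982 — total 11198
20–39: 9495 × 0.976 = 9267
40–59: 11663 × 0.983 = 11465
60–79: 12582 × 0.979 = 12318
Net migration: 60–79 + 190 → 12508
→ [11198, 9267, 11465, 12508]
Scenario A total after 2 periods: 44438
Scenario B projection —
Period 1:
Births: 12800 × 0.483 = 6182  |  6750 × 0.396 = 2673 — total 8855
20–39: 11950 × 0.976 = 11663
40–59: 12800 × 0.983 = 12582
60–79: 6750 × 0.979 = 6608
Net migration: 60–79 + 190 → 6798
→ [8855, 11663, 12582, 6798]
Period 2:
Births: 11663 × 0.483 = 5633  |  12582 × 0.396 = 4982 — total 10615
20–39: 8855 × 0.976 = 8642
40–59: 11663 × 0.983 = 11465
60–79: 12582 × 0.979 = 12318
Net migration: 60–79 + 190 → 12508
→ [10615, 8642, 11465, 12508]
Scenario B total after 2 periods: 43230
Difference B − A = 43230 − 44438 = -1208

-1208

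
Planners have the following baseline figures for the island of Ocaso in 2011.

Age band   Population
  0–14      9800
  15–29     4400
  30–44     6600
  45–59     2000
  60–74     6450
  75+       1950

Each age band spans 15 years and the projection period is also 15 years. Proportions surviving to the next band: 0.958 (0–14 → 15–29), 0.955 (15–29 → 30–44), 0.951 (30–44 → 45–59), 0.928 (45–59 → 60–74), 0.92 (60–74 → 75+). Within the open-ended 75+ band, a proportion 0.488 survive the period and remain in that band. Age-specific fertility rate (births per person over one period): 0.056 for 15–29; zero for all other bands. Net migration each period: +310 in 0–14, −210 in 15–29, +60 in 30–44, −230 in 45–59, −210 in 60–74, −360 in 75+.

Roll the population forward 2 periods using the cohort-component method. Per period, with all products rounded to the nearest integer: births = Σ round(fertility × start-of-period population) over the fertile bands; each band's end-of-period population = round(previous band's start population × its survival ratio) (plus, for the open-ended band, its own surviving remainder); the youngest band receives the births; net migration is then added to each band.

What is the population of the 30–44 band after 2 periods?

Numbering the bands 1..6 from youngest to oldest:
Period 1.
Births: 4400 × 0.056 = 246
Band 2: 9800 × 0.958 = 9388
Band 3: 4400 × 0.955 = 4202
Band 4: 6600 × 0.951 = 6277
Band 5: 2000 × 0.928 = 1856
Band 6: 6450 × 0.92 + 1950 × 0.488 = 5934 + 952 = 6886
Net migration: Band 1 + 310 → 556; Band 2 − 210 → 9178; Band 3 + 60 → 4262; Band 4 − 230 → 6047; Band 5 − 210 → 1646; Band 6 − 360 → 6526
Giving 556 / 9178 / 4262 / 6047 / 1646 / 6526.
Period 2.
Births: 9178 × 0.056 = 514
Band 2: 556 × 0.958 = 533
Band 3: 9178 × 0.955 = 8765
Band 4: 4262 × 0.951 = 4053
Band 5: 6047 × 0.928 = 5612
Band 6: 1646 × 0.92 + 6526 × 0.488 = 1514 + 3185 = 4699
Net migration: Band 1 + 310 → 824; Band 2 − 210 → 323; Band 3 + 60 → 8825; Band 4 − 230 → 3823; Band 5 − 210 → 5402; Band 6 − 360 → 4339
Giving 824 / 323 / 8825 / 3823 / 5402 / 4339.

8825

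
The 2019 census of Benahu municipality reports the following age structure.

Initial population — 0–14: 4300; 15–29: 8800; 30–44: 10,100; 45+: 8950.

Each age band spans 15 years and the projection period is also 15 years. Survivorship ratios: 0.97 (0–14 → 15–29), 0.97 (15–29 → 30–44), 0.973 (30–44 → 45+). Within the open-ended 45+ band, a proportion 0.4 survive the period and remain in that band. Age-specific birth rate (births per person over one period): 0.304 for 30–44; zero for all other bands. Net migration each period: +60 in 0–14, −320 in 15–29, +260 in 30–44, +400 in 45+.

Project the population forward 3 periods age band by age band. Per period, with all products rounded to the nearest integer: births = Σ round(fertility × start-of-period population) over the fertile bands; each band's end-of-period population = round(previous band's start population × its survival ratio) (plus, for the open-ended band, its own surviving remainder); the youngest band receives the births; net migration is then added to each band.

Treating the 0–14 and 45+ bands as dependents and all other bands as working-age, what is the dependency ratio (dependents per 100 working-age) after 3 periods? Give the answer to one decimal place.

After projecting period 1:
Births: 10100 * 0.304 = 3070
15–29: 4300 * 0.97 = 4171
30–44: 8800 * 0.97 = 8536
45+: 10100 * 0.973 + 8950 * 0.4 = 9827 + 3580 = 13407
Net migration: 0–14 + 60 → 3130; 15–29 − 320 → 3851; 30–44 + 260 → 8796; 45+ + 400 → 13807
Giving 3130 / 3851 / 8796 / 13807.
After projecting period 2:
Births: 8796 * 0.304 = 2674
15–29: 3130 * 0.97 = 3036
30–44: 3851 * 0.97 = 3735
45+: 8796 * 0.973 + 13807 * 0.4 = 8559 + 5523 = 14082
Net migration: 0–14 + 60 → 2734; 15–29 − 320 → 2716; 30–44 + 260 → 3995; 45+ + 400 → 14482
Giving 2734 / 2716 / 3995 / 14482.
After projecting period 3:
Births: 3995 * 0.304 = 1214
15–29: 2734 * 0.97 = 2652
30–44: 2716 * 0.97 = 2635
45+: 3995 * 0.973 + 14482 * 0.4 = 3887 + 5793 = 9680
Net migration: 0–14 + 60 → 1274; 15–29 − 320 → 2332; 30–44 + 260 → 2895; 45+ + 400 → 10080
Giving 1274 / 2332 / 2895 / 10080.
Dependents (band 0–14 + band 45+) = 1274 + 10080 = 11354; working-age = 5227; ratio = 11354/5227 × 100 = 217.2

217.2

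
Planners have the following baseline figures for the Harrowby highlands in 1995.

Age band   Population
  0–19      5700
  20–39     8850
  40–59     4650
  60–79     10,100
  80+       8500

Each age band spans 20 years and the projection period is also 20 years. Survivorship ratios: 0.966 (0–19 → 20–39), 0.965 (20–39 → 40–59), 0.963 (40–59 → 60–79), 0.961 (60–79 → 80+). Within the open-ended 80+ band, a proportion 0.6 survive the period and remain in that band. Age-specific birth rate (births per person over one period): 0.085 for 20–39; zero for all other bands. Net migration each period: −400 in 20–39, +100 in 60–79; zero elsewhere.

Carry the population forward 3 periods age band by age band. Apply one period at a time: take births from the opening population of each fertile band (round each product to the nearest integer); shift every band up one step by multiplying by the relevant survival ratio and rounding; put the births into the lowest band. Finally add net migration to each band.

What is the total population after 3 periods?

Let group 1 be 0–19 through group 5 = 80+.
After projecting period 1:
Births: 8850 * 0.085 = 752
Group 2: 5700 * 0.966 = 5506
Group 3: 8850 * 0.965 = 8540
Group 4: 4650 * 0.963 = 4478
Group 5: 10100 * 0.961 + 8500 * 0.6 = 9706 + 5100 = 14806
Net migration: Group 2 − 400 → 5106; Group 4 + 100 → 4578
End of period: [752, 5106, 8540, 4578, 14806]
After projecting period 2:
Births: 5106 * 0.085 = 434
Group 2: 752 * 0.966 = 726
Group 3: 5106 * 0.965 = 4927
Group 4: 8540 * 0.963 = 8224
Group 5: 4578 * 0.961 + 14806 * 0.6 = 4399 + 8884 = 13283
Net migration: Group 2 − 400 → 326; Group 4 + 100 → 8324
End of period: [434, 326, 4927, 8324, 13283]
After projecting period 3:
Births: 326 * 0.085 = 28
Group 2: 434 * 0.966 = 419
Group 3: 326 * 0.965 = 315
Group 4: 4927 * 0.963 = 4745
Group 5: 8324 * 0.961 + 13283 * 0.6 = 7999 + 7970 = 15969
Net migration: Group 2 − 400 → 19; Group 4 + 100 → 4845
End of period: [28, 19, 315, 4845, 15969]
Total after period 3: 28 + 19 + 315 + 4845 + 15969 = 21176

21176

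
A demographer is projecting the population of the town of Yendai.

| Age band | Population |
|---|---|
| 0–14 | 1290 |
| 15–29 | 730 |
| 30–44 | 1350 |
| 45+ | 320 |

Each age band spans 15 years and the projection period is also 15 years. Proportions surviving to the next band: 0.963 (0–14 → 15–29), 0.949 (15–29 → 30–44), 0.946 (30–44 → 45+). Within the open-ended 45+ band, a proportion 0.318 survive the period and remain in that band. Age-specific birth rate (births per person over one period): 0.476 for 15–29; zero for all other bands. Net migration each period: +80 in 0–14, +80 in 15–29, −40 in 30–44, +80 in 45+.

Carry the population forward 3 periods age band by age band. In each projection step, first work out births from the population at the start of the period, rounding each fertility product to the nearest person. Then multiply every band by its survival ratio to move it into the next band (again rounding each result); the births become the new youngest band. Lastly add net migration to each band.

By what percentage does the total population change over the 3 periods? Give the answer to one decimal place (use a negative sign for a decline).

-15.9

Period 1.
Births: 730 * 0.476 = 347
15–29: 1290 * 0.963 = 1242
30–44: 730 * 0.949 = 693
45+: 1350 * 0.946 + 320 * 0.318 = 1277 + 102 = 1379
Net migration: 0–14 + 80 → 427; 15–29 + 80 → 1322; 30–44 − 40 → 653; 45+ + 80 → 1459
End of period: [427, 1322, 653, 1459]
Period 2.
Births: 1322 * 0.476 = 629
15–29: 427 * 0.963 = 411
30–44: 1322 * 0.949 = 1255
45+: 653 * 0.946 + 1459 * 0.318 = 618 + 464 = 1082
Net migration: 0–14 + 80 → 709; 15–29 + 80 → 491; 30–44 − 40 → 1215; 45+ + 80 → 1162
End of period: [709, 491, 1215, 1162]
Period 3.
Births: 491 * 0.476 = 234
15–29: 709 * 0.963 = 683
30–44: 491 * 0.949 = 466
45+: 1215 * 0.946 + 1162 * 0.318 = 1149 + 370 = 1519
Net migration: 0–14 + 80 → 314; 15–29 + 80 → 763; 30–44 − 40 → 426; 45+ + 80 → 1599
End of period: [314, 763, 426, 1599]
Total: 3690 → 3102; change = -588; percentage change = -15.9%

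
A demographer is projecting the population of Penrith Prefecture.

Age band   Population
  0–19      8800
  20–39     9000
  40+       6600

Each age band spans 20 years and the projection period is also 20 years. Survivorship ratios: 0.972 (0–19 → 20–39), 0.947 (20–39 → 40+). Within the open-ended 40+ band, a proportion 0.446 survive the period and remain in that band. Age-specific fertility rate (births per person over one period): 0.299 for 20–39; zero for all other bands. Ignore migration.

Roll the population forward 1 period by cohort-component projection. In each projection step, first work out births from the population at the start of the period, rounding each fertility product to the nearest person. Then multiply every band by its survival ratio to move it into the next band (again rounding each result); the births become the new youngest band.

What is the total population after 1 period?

22712

(Bands numbered youngest = 1 to oldest = 3.)
Period 1.
Births: 9000 × 0.299 = 2691
Band 2: 8800 × 0.972 = 8554
Band 3: 9000 × 0.947 + 6600 × 0.446 = 8523 + 2944 = 11467
End of period: [2691, 8554, 11467]
Total after period 1: 2691 + 8554 + 11467 = 22712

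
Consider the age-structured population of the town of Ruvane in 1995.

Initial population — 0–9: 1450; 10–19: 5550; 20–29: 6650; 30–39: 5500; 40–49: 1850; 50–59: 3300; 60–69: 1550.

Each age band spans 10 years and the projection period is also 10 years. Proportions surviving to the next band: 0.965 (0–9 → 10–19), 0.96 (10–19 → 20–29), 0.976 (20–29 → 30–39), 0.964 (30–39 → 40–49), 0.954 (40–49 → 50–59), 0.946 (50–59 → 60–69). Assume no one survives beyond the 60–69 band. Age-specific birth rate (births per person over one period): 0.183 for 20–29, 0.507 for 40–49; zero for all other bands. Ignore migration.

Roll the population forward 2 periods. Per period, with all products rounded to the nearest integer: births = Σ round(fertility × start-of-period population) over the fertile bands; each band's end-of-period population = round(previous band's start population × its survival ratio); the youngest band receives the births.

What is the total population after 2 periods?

Call the bands 1 to 7, youngest first.
Period 1.
Births: 6650 × 0.183 = 1217, 1850 × 0.507 = 938 — total 2155
Band 2: 1450 × 0.965 = 1399
Band 3: 5550 × 0.96 = 5328
Band 4: 6650 × 0.976 = 6490
Band 5: 5500 × 0.964 = 5302
Band 6: 1850 × 0.954 = 1765
Band 7: 3300 × 0.946 = 3122
End of period: [2155, 1399, 5328, 6490, 5302, 1765, 3122]
Period 2.
Births: 5328 × 0.183 = 975, 5302 × 0.507 = 2688 — total 3663
Band 2: 2155 × 0.965 = 2080
Band 3: 1399 × 0.96 = 1343
Band 4: 5328 × 0.976 = 5200
Band 5: 6490 × 0.964 = 6256
Band 6: 5302 × 0.954 = 5058
Band 7: 1765 × 0.946 = 1670
End of period: [3663, 2080, 1343, 5200, 6256, 5058, 1670]
Total after period 2: 3663 + 2080 + 1343 + 5200 + 6256 + 5058 + 1670 = 25270

25270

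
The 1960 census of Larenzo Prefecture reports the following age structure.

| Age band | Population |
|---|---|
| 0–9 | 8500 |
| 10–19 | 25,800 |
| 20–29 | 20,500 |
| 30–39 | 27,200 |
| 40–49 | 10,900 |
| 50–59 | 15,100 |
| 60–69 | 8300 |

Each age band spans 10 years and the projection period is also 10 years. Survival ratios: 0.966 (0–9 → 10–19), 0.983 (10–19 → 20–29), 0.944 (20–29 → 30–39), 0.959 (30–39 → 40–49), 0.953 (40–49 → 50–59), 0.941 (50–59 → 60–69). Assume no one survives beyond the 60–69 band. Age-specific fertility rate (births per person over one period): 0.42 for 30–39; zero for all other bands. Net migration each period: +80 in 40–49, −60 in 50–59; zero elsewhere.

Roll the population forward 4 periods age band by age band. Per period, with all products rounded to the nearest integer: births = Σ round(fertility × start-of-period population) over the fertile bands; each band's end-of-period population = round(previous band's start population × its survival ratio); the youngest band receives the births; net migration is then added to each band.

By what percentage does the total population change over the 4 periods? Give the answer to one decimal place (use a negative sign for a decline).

Let band 1 be 0–9 through band 7 = 60–69.
[period 1]
Births: 27200 × 0.42 = 11424
Band 2: 8500 × 0.966 = 8211
Band 3: 25800 × 0.983 = 25361
Band 4: 20500 × 0.944 = 19352
Band 5: 27200 × 0.959 = 26085
Band 6: 10900 × 0.953 = 10388
Band 7: 15100 × 0.941 = 14209
Net migration: Band 5 + 80 → 26165; Band 6 − 60 → 10328
Giving 11424 / 8211 / 25361 / 19352 / 26165 / 10328 / 14209.
[period 2]
Births: 19352 × 0.42 = 8128
Band 2: 11424 × 0.966 = 11036
Band 3: 8211 × 0.983 = 8071
Band 4: 25361 × 0.944 = 23941
Band 5: 19352 × 0.959 = 18559
Band 6: 26165 × 0.953 = 24935
Band 7: 10328 × 0.941 = 9719
Net migration: Band 5 + 80 → 18639; Band 6 − 60 → 24875
Giving 8128 / 11036 / 8071 / 23941 / 18639 / 24875 / 9719.
[period 3]
Births: 23941 × 0.42 = 10055
Band 2: 8128 × 0.966 = 7852
Band 3: 11036 × 0.983 = 10848
Band 4: 8071 × 0.944 = 7619
Band 5: 23941 × 0.959 = 22959
Band 6: 18639 × 0.953 = 17763
Band 7: 24875 × 0.941 = 23407
Net migration: Band 5 + 80 → 23039; Band 6 − 60 → 17703
Giving 10055 / 7852 / 10848 / 7619 / 23039 / 17703 / 23407.
[period 4]
Births: 7619 × 0.42 = 3200
Band 2: 10055 × 0.966 = 9713
Band 3: 7852 × 0.983 = 7719
Band 4: 10848 × 0.944 = 10241
Band 5: 7619 × 0.959 = 7307
Band 6: 23039 × 0.953 = 21956
Band 7: 17703 × 0.941 = 16659
Net migration: Band 5 + 80 → 7387; Band 6 − 60 → 21896
Giving 3200 / 9713 / 7719 / 10241 / 7387 / 21896 / 16659.
Total: 116300 → 76815; change = -39485; percentage change = -34.0%

-34.0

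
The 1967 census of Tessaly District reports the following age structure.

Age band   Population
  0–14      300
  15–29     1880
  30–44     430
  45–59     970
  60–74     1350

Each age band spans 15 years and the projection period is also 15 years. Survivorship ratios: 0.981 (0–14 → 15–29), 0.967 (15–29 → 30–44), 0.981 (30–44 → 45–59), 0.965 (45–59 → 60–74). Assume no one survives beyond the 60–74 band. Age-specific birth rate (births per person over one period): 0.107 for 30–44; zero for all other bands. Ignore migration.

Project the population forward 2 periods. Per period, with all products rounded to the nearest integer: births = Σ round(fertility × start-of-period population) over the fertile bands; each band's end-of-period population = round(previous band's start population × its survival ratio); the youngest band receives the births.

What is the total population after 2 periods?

2714

Period 1.
Births: 430 * 0.107 = 46
15–29: 300 * 0.981 = 294
30–44: 1880 * 0.967 = 1818
45–59: 430 * 0.981 = 422
60–74: 970 * 0.965 = 936
Population now: 0–14=46, 15–29=294, 30–44=1818, 45–59=422, 60–74=936
Period 2.
Births: 1818 * 0.107 = 195
15–29: 46 * 0.981 = 45
30–44: 294 * 0.967 = 284
45–59: 1818 * 0.981 = 1783
60–74: 422 * 0.965 = 407
Population now: 0–14=195, 15–29=45, 30–44=284, 45–59=1783, 60–74=407
Total after period 2: 195 + 45 + 284 + 1783 + 407 = 2714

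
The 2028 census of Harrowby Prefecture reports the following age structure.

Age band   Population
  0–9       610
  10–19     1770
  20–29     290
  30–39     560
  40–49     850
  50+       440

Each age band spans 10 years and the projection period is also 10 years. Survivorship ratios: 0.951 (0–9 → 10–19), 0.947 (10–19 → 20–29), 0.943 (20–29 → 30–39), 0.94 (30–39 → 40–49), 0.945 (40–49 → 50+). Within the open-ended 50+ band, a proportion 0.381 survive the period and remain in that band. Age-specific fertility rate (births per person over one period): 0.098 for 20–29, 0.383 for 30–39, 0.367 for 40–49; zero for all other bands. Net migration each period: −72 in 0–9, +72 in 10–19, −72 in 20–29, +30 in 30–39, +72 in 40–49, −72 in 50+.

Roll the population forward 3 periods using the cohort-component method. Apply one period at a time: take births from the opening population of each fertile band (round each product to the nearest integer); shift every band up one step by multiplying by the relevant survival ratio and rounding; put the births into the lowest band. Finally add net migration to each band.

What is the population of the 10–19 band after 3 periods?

471

Call the bands 1 to 6, youngest first.
After projecting period 1:
Births: 290 × 0.098 = 28, 560 × 0.383 = 214, 850 × 0.367 = 312 ⇒ total 554
Band 2: 610 × 0.951 = 580
Band 3: 1770 × 0.947 = 1676
Band 4: 290 × 0.943 = 273
Band 5: 560 × 0.94 = 526
Band 6: 850 × 0.945 + 440 × 0.381 = 803 + 168 = 971
Net migration: Band 1 − 72 → 482; Band 2 + 72 → 652; Band 3 − 72 → 1604; Band 4 + 30 → 303; Band 5 + 72 → 598; Band 6 − 72 → 899
End of period: [482, 652, 1604, 303, 598, 899]
After projecting period 2:
Births: 1604 × 0.098 = 157, 303 × 0.383 = 116, 598 × 0.367 = 219 ⇒ total 492
Band 2: 482 × 0.951 = 458
Band 3: 652 × 0.947 = 617
Band 4: 1604 × 0.943 = 1513
Band 5: 303 × 0.94 = 285
Band 6: 598 × 0.945 + 899 × 0.381 = 565 + 343 = 908
Net migration: Band 1 − 72 → 420; Band 2 + 72 → 530; Band 3 − 72 → 545; Band 4 + 30 → 1543; Band 5 + 72 → 357; Band 6 − 72 → 836
End of period: [420, 530, 545, 1543, 357, 836]
After projecting period 3:
Births: 545 × 0.098 = 53, 1543 × 0.383 = 591, 357 × 0.367 = 131 ⇒ total 775
Band 2: 420 × 0.951 = 399
Band 3: 530 × 0.947 = 502
Band 4: 545 × 0.943 = 514
Band 5: 1543 × 0.94 = 1450
Band 6: 357 × 0.945 + 836 × 0.381 = 337 + 319 = 656
Net migration: Band 1 − 72 → 703; Band 2 + 72 → 471; Band 3 − 72 → 430; Band 4 + 30 → 544; Band 5 + 72 → 1522; Band 6 − 72 → 584
End of period: [703, 471, 430, 544, 1522, 584]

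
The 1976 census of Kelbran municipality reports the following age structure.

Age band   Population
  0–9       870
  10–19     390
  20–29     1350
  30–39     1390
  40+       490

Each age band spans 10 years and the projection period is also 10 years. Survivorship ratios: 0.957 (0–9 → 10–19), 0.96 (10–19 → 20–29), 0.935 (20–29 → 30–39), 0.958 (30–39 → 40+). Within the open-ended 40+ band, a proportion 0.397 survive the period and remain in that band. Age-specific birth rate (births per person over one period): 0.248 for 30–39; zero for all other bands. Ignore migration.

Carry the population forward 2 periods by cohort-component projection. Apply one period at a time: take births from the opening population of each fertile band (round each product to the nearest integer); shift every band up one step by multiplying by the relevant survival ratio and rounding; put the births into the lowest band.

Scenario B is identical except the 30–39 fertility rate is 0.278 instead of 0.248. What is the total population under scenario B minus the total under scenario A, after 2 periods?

77

Numbering the bands 1..5 from youngest to oldest:
Period 1:
Births: 1390 × 0.248 = 345
Band 2: 870 × 0.957 = 833
Band 3: 390 × 0.96 = 374
Band 4: 1350 × 0.935 = 1262
Band 5: 1390 × 0.958 + 490 × 0.397 = 1332 + 195 = 1527
Population now: 0–9=345, 10–19=833, 20–29=374, 30–39=1262, 40+=1527
Period 2:
Births: 1262 × 0.248 = 313
Band 2: 345 × 0.957 = 330
Band 3: 833 × 0.96 = 800
Band 4: 374 × 0.935 = 350
Band 5: 1262 × 0.958 + 1527 × 0.397 = 1209 + 606 = 1815
Population now: 0–9=313, 10–19=330, 20–29=800, 30–39=350, 40+=1815
Scenario A total after 2 periods: 3608
Scenario B projection —
Period 1:
Births: 1390 × 0.278 = 386
Band 2: 870 × 0.957 = 833
Band 3: 390 × 0.96 = 374
Band 4: 1350 × 0.935 = 1262
Band 5: 1390 × 0.958 + 490 × 0.397 = 1332 + 195 = 1527
Population now: 0–9=386, 10–19=833, 20–29=374, 30–39=1262, 40+=1527
Period 2:
Births: 1262 × 0.278 = 351
Band 2: 386 × 0.957 = 369
Band 3: 833 × 0.96 = 800
Band 4: 374 × 0.935 = 350
Band 5: 1262 × 0.958 + 1527 × 0.397 = 1209 + 606 = 1815
Population now: 0–9=351, 10–19=369, 20–29=800, 30–39=350, 40+=1815
Scenario B total after 2 periods: 3685
Difference B − A = 3685 − 3608 = 77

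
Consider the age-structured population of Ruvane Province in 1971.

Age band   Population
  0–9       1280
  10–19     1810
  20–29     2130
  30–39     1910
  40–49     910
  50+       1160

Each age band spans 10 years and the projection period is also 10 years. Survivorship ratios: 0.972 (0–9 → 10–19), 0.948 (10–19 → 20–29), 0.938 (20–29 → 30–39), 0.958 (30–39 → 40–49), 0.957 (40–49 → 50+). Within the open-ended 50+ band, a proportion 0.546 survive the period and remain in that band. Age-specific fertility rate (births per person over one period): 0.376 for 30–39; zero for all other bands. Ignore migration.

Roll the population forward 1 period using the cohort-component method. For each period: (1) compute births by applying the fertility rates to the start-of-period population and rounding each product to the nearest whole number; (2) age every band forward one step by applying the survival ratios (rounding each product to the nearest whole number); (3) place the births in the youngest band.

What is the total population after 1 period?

9010

Call the groups 1 to 6, youngest first.
— Period 1 —
Births: 1910 * 0.376 = 718
Group 2: 1280 * 0.972 = 1244
Group 3: 1810 * 0.948 = 1716
Group 4: 2130 * 0.938 = 1998
Group 5: 1910 * 0.958 = 1830
Group 6: 910 * 0.957 + 1160 * 0.546 = 871 + 633 = 1504
End of period: [718, 1244, 1716, 1998, 1830, 1504]
Total after period 1: 718 + 1244 + 1716 + 1998 + 1830 + 1504 = 9010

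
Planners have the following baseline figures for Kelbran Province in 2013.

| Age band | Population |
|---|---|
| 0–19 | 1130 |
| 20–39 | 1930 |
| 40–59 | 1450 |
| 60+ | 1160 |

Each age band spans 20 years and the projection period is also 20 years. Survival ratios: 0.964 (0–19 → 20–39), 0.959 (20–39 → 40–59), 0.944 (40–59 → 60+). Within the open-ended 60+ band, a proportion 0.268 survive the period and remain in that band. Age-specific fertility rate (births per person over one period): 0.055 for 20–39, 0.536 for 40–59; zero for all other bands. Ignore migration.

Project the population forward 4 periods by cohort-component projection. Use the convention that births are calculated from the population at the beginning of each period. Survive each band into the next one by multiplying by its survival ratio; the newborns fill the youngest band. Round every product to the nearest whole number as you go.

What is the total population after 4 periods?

3242

[period 1]
Births: 1930 * 0.055 = 106 ; 1450 * 0.536 = 777 ⇒ total 883
20–39: 1130 * 0.964 = 1089
40–59: 1930 * 0.959 = 1851
60+: 1450 * 0.944 + 1160 * 0.268 = 1369 + 311 = 1680
Giving 883 / 1089 / 1851 / 1680.
[period 2]
Births: 1089 * 0.055 = 60 ; 1851 * 0.536 = 992 ⇒ total 1052
20–39: 883 * 0.964 = 851
40–59: 1089 * 0.959 = 1044
60+: 1851 * 0.944 + 1680 * 0.268 = 1747 + 450 = 2197
Giving 1052 / 851 / 1044 / 2197.
[period 3]
Births: 851 * 0.055 = 47 ; 1044 * 0.536 = 560 ⇒ total 607
20–39: 1052 * 0.964 = 1014
40–59: 851 * 0.959 = 816
60+: 1044 * 0.944 + 2197 * 0.268 = 986 + 589 = 1575
Giving 607 / 1014 / 816 / 1575.
[period 4]
Births: 1014 * 0.055 = 56 ; 816 * 0.536 = 437 ⇒ total 493
20–39: 607 * 0.964 = 585
40–59: 1014 * 0.959 = 972
60+: 816 * 0.944 + 1575 * 0.268 = 770 + 422 = 1192
Giving 493 / 585 / 972 / 1192.
Total after period 4: 493 + 585 + 972 + 1192 = 3242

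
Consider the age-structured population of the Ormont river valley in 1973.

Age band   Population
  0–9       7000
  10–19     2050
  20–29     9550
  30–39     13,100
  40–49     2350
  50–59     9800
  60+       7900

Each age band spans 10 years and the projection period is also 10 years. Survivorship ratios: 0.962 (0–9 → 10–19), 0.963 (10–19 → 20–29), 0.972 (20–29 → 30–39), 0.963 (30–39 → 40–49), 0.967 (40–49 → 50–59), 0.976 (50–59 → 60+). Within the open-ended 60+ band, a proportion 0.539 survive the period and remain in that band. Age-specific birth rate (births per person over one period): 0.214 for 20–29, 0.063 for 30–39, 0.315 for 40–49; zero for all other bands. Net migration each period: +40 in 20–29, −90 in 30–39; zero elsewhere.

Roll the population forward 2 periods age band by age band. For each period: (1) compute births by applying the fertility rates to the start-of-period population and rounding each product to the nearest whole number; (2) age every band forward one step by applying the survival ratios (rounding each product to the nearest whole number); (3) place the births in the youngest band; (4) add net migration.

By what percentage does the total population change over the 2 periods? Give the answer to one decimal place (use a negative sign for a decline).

-8.1

Numbering the bands 1..7 from youngest to oldest:
Period 1:
Births: 9550 × 0.214 = 2044, 13100 × 0.063 = 825, 2350 × 0.315 = 740 ⇒ total 3609
Band 2: 7000 × 0.962 = 6734
Band 3: 2050 × 0.963 = 1974
Band 4: 9550 × 0.972 = 9283
Band 5: 13100 × 0.963 = 12615
Band 6: 2350 × 0.967 = 2272
Band 7: 9800 × 0.976 + 7900 × 0.539 = 9565 + 4258 = 13823
Net migration: Band 3 + 40 → 2014; Band 4 − 90 → 9193
End of period: [3609, 6734, 2014, 9193, 12615, 2272, 13823]
Period 2:
Births: 2014 × 0.214 = 431, 9193 × 0.063 = 579, 12615 × 0.315 = 3974 ⇒ total 4984
Band 2: 3609 × 0.962 = 3472
Band 3: 6734 × 0.963 = 6485
Band 4: 2014 × 0.972 = 1958
Band 5: 9193 × 0.963 = 8853
Band 6: 12615 × 0.967 = 12199
Band 7: 2272 × 0.976 + 13823 × 0.539 = 2217 + 7451 = 9668
Net migration: Band 3 + 40 → 6525; Band 4 − 90 → 1868
End of period: [4984, 3472, 6525, 1868, 8853, 12199, 9668]
Total: 51750 → 47569; change = -4181; percentage change = -8.1%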